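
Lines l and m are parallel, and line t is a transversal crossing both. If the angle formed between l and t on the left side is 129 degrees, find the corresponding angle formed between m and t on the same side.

Corresponding angles are equal: 129 degrees.

129 degrees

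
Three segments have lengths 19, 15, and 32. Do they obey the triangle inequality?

For three segments to close into a triangle, no single side can be as long as the other two combined.
The longest side is 32, and 15 + 19 = 34 > 32.
A triangle can be formed.

Yes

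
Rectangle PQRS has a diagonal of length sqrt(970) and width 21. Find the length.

b = sqrt(d^2 - a^2) = sqrt(970 - 441) = sqrt(529) = 23

23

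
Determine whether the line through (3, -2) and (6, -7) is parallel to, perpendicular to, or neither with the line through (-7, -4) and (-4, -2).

Slope of line 1: m1 = (-7 - -2)/(6 - 3) = -5/3 = -5/3
Slope of line 2: m2 = (-2 - -4)/(-4 - -7) = 2/3 = 2/3
m1 != m2 and m1*m2 = -10/9 != -1. Neither.

Neither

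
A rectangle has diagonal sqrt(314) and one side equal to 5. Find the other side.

b = sqrt(d^2 - a^2) = sqrt(314 - 25) = sqrt(289) = 17

17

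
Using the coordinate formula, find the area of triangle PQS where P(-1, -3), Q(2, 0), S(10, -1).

The Shoelace formula computes the area from vertex coordinates by summing cross products.
For vertices (-1,-3), (2,0), (10,-1):
Signed sum = -1*0 - 2*-3 + 2*-1 - 10*0 + 10*-3 - -1*-1
= 6 + -2 + -31 = -27
Area = (1/2)|-27| = 27/2.

27/2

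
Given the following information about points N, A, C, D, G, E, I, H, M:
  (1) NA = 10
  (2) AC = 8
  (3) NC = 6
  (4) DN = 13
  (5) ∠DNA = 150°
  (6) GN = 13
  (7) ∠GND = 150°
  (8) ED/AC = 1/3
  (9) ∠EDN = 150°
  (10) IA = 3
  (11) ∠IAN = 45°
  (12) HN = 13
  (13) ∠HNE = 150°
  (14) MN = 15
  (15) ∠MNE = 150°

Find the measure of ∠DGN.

Step 1: By the law of cosines on triangle GND: GD² = 13² + 13² − 2·13·13·cos(150°) = 630.72, so GD ≈ 25.11.
Step 2: By the inverse law of cosines on triangle DGN: cos(∠DGN) = (25.11² + 13² − 13²) / (2·25.11·13) = 630.72/652.97 = 0.9659, so ∠DGN = 15°.

Therefore, the measure of angle ∠DGN = 15°.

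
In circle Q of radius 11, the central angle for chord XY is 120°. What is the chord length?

Chord = 2(11) sin(60°) = 11*sqrt(3)

11*sqrt(3)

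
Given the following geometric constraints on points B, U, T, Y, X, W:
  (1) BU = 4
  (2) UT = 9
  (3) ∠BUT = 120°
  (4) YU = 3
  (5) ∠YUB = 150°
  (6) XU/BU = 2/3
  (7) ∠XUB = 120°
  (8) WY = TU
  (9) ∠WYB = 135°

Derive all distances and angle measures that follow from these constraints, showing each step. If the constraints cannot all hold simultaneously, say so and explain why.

The constraints are consistent.

From the given relations:
  XU = 2/3·BU = 2/3·4 ≈ 2.67
  WY = TU = 9

Step 1: From BU = 4, UT = 9, and ∠BUT = 120°, by the law of cosines:
  BT² = BU² + UT² - 2·BU·UT·cos(120°) = 16 + 81 + 36 = 133
  BT = √133

Step 2: From BU = 4, UY = 3, and ∠BUY = 150°, by the law of cosines:
  BY² = BU² + UY² - 2·BU·UY·cos(150°) = 16 + 9 + 20.78 = 45.78
  BY ≈ 6.77

Step 3: From BU = 4, UX = 2.67, and ∠BUX = 120°, by the law of cosines:
  BX² = BU² + UX² - 2·BU·UX·cos(120°) = 16 + 7.111 + 10.67 = 33.78
  BX = 4/3·√19

Step 4: From BY = 6.77, YW = 9, and ∠BYW = 135°, by the law of cosines:
  BW² = BY² + YW² - 2·BY·YW·cos(135°) = 45.78 + 81 + 86.12 = 212.9
  BW ≈ 14.59

Step 5: From BT = √133, BU = 4, TU = 9, by the inverse law of cosines:
  cos(∠TBU) = (BT² + BU² - TU²) / (2·BT·BU)
  ∠TBU = 42.52°

Step 6: From BU = 4, BX = 4/3·√19, UX = 2.67, by the inverse law of cosines:
  cos(∠UBX) = (BU² + BX² - UX²) / (2·BU·BX)
  ∠UBX = 23.41°

Step 7: From BU = 4, BY = 6.77, UY = 3, by the inverse law of cosines:
  cos(∠UBY) = (BU² + BY² - UY²) / (2·BU·BY)
  ∠UBY = 12.81°

Step 8: From TB = √133, TU = 9, BU = 4, by the inverse law of cosines:
  cos(∠BTU) = (TB² + TU² - BU²) / (2·TB·TU)
  ∠BTU = 17.48°

Step 9: From YB = 6.77, YU = 3, BU = 4, by the inverse law of cosines:
  cos(∠BYU) = (YB² + YU² - BU²) / (2·YB·YU)
  ∠BYU = 17.19°

Step 10: From XB = 4/3·√19, XU = 2.67, BU = 4, by the inverse law of cosines:
  cos(∠BXU) = (XB² + XU² - BU²) / (2·XB·XU)
  ∠BXU = 36.59°

Step 11: From BW = 14.59, BY = 6.77, WY = 9, by the inverse law of cosines:
  cos(∠WBY) = (BW² + BY² - WY²) / (2·BW·BY)
  ∠WBY = 25.86°

Step 12: From WB = 14.59, WY = 9, BY = 6.77, by the inverse law of cosines:
  cos(∠BWY) = (WB² + WY² - BY²) / (2·WB·WY)
  ∠BWY = 19.14°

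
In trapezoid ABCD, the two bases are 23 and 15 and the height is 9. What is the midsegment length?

The midsegment of a trapezoid = (base1 + base2) / 2
midsegment = (23 + 15) / 2
midsegment = 38 / 2
midsegment = 19

19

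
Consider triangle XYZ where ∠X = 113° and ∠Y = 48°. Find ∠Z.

The interior angles sum to 180°: angle Z = 180 - 113 - 48 = 19°.
The triangle is obtuse (angles 113°, 48°, 19°).

19 degrees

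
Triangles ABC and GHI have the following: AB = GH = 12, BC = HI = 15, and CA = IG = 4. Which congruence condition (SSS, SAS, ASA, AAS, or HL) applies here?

The given information matches SSS: All three pairs of corresponding sides are equal (Side-Side-Side).

SSS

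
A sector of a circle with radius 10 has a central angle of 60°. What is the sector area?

The full circle has area πr² = π(10)² = 100*pi.
The sector covers 60° out of 360°, a fraction of 1/6.
Sector area = 100*pi × 1/6 = 50*pi/3.

50*pi/3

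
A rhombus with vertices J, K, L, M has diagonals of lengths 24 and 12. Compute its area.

Area of a rhombus = (d1 * d2) / 2
Area = (24 * 12) / 2
Area = 288 / 2
Area = 144

144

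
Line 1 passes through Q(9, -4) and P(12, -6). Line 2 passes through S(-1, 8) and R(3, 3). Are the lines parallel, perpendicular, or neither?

Slope of line 1: m1 = (-6 - -4)/(12 - 9) = -2/3 = -2/3
Slope of line 2: m2 = (3 - 8)/(3 - -1) = -5/4 = -5/4
m1 != m2 and m1*m2 = 5/6 != -1. Neither.

Neither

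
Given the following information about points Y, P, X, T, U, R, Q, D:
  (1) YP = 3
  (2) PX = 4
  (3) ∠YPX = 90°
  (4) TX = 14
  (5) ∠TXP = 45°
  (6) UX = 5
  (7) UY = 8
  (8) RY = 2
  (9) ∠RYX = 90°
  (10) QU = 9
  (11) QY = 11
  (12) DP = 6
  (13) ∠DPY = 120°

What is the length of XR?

Step 1: By the law of cosines on triangle XPY: XY² = 4² + 3² − 2·4·3·cos(90°) = 25, so XY = 5.
Step 2: By the law of cosines on triangle XYR: XR² = 5² + 2² − 2·5·2·cos(90°) = 29, so XR = √29.

Therefore, the length of XR = √29.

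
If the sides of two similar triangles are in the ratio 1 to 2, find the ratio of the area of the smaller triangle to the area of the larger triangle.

Area ratio = (side ratio)^2 = (1/2)^2 = 1:4.

1:4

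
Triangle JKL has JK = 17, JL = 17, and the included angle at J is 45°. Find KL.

When two sides and the included angle are known, the law of cosines gives the third side.
c^2 = a^2 + b^2 - 2ab cos(C) generalizes the Pythagorean theorem to non-right triangles.
Here: KL^2 = 289 + 289 - 578*(sqrt(2)/2) = 578 - 289*sqrt(2)
KL = 17*sqrt(2 - sqrt(2))

17*sqrt(2 - sqrt(2))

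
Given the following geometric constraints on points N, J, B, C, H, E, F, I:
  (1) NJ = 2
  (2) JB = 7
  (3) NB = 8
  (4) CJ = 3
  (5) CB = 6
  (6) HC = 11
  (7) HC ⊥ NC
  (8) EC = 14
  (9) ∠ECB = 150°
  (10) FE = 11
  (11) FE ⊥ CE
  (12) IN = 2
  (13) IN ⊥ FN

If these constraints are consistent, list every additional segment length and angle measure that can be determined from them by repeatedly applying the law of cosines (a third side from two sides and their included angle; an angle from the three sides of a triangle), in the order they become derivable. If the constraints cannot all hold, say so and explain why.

The constraints are consistent. Derivable facts, in order:
After 1 step:
- BE ≈ 19.43
- CF ≈ 17.8
- ∠BCJ = 96.38°
- ∠BJC = 58.41°
- ∠BJN = 113.13°
- ∠BNJ = 53.58°
- ∠CBJ = 25.21°
- ∠JBN = 13.29°
After 2 steps:
- ∠BEC = 8.88°
- ∠CBE = 21.12°
- ∠CFE = 51.84°
- ∠ECF = 38.16°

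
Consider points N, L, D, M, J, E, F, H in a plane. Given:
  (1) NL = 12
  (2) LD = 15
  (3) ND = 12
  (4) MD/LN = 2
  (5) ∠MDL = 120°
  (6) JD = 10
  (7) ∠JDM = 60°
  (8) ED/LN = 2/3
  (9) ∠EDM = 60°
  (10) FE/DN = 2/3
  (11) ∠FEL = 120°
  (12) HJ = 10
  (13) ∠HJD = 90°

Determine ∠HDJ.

Step 1: By the law of cosines on triangle DJH: DH² = 10² + 10² − 2·10·10·cos(90°) = 200, so DH = 10·√2.
Step 2: By the inverse law of cosines on triangle HDJ: cos(∠HDJ) = ((10·√2)² + 10² − 10²) / (2·10·√2·10) = 200/282.84 = 0.7071, so ∠HDJ = 45°.

Therefore, the measure of angle ∠HDJ = 45°.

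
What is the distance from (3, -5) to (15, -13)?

d = sqrt((15 - 3)^2 + (-13 - -5)^2)
d = sqrt(12^2 + -8^2)
d = sqrt(144 + 64)
d = sqrt(208) = 4*sqrt(13)

4*sqrt(13)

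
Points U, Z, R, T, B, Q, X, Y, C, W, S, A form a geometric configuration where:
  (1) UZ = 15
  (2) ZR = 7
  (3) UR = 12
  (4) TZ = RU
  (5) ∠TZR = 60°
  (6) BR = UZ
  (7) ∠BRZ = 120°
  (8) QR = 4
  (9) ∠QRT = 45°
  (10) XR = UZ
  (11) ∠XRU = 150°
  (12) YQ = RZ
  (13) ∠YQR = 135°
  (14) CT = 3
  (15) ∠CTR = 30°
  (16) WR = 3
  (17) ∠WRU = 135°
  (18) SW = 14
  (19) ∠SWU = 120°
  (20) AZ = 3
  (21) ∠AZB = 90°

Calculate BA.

From the given relations: BR = UZ = 15.
Step 1: By the law of cosines on triangle ZRB: ZB² = 7² + 15² − 2·7·15·cos(120°) = 379, so ZB ≈ 19.47.
Step 2: By the law of cosines on triangle BZA: BA² = 19.47² + 3² − 2·19.47·3·cos(90°) = 388, so BA = 2·√97.

Therefore, the length of BA = 2·√97.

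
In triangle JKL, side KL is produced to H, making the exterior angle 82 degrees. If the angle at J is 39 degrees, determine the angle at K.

By the exterior angle theorem: exterior angle = sum of remote interior angles.
82 = 39 + angle K
angle K = 82 - 39 = 43 degrees

43 degrees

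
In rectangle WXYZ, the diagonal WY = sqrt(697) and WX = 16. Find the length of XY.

The diagonal of a rectangle forms a right triangle with the two sides.
Rearranging the Pythagorean theorem: missing side = sqrt(d^2 - known^2).
= sqrt(697 - 256) = sqrt(441) = 21.

21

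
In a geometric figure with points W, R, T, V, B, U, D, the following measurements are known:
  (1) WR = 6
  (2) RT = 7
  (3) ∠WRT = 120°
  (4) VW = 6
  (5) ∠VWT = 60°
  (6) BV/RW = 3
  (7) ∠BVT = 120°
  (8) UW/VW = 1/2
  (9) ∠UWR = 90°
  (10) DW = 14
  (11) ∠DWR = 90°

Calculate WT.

Step 1: By the law of cosines on triangle WRT: WT² = 6² + 7² − 2·6·7·cos(120°) = 127, so WT = √127.

Therefore, the length of WT = √127.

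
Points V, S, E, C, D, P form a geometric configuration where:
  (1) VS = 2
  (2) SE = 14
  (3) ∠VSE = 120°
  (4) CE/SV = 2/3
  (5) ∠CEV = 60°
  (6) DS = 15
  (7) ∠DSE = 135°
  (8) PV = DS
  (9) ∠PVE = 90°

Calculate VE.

Step 1: By the law of cosines on triangle VSE: VE² = 2² + 14² − 2·2·14·cos(120°) = 228, so VE = 2·√57.

Therefore, the length of VE = 2·√57.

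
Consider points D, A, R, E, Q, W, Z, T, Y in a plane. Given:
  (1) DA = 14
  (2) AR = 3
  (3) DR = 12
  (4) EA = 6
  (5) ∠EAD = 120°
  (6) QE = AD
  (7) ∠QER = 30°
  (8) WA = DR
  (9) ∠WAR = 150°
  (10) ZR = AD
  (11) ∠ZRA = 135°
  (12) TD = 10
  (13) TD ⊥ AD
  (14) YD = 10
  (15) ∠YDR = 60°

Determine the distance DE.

Step 1: By the law of cosines on triangle DAE: DE² = 14² + 6² − 2·14·6·cos(120°) = 316, so DE = 2·√79.

Therefore, the length of DE = 2·√79.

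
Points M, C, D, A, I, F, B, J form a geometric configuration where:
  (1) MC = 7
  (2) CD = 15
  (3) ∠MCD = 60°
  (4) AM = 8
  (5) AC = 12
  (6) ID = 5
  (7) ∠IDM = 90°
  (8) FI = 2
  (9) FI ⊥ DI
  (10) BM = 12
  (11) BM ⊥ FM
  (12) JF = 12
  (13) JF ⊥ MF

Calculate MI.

Step 1: By the law of cosines on triangle DCM: DM² = 15² + 7² − 2·15·7·cos(60°) = 169, so DM = 13.
Step 2: By the law of cosines on triangle MDI: MI² = 13² + 5² − 2·13·5·cos(90°) = 194, so MI = √194.

Therefore, the length of MI = √194.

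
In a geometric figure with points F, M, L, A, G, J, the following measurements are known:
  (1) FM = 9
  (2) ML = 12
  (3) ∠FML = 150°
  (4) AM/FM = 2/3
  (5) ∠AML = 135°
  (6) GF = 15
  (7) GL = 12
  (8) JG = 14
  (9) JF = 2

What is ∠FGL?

Step 1: By the law of cosines on triangle FML: FL² = 9² + 12² − 2·9·12·cos(150°) = 412.06, so FL ≈ 20.3.
Step 2: By the inverse law of cosines on triangle FGL: cos(∠FGL) = (15² + 12² − 20.3²) / (2·15·12) = -43.06/360 = -0.1196, so ∠FGL = 96.87°.

Therefore, the measure of angle ∠FGL = 96.87°.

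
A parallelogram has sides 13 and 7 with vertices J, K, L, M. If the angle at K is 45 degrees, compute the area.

Area = a * b * sin(theta)
Area = 13 * 7 * sin(45 degrees)
Area = 91 * sqrt(2)/2
Area = 91*sqrt(2)/2

91*sqrt(2)/2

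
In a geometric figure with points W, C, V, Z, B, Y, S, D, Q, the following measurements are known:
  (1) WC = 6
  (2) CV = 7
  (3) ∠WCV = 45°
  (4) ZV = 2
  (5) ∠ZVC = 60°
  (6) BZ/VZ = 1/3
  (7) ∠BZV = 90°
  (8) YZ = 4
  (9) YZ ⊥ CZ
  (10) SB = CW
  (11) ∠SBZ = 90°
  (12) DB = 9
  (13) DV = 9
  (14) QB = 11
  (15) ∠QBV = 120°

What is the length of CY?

Step 1: By the law of cosines on triangle ZVC: ZC² = 2² + 7² − 2·2·7·cos(60°) = 39, so ZC = √39.
Step 2: By the law of cosines on triangle CZY: CY² = √39² + 4² − 2·√39·4·cos(90°) = 55, so CY = √55.

Therefore, the length of CY = √55.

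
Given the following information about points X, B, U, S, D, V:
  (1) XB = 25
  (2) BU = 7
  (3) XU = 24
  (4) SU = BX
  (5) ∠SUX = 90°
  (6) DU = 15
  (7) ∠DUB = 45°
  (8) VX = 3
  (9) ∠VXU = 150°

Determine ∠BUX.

Step 1: By the inverse law of cosines on triangle BUX: cos(∠BUX) = (7² + 24² − 25²) / (2·7·24) = 0/336 = 0, so ∠BUX = 90°.

Therefore, the measure of angle ∠BUX = 90°.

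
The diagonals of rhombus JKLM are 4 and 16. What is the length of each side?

The diagonals of a rhombus bisect each other at right angles.
Half-diagonals: 4/2 = 2 and 16/2 = 8
side = sqrt(2^2 + 8^2)
side = sqrt(4 + 64)
side = sqrt(68) = 2*sqrt(17)

2*sqrt(17)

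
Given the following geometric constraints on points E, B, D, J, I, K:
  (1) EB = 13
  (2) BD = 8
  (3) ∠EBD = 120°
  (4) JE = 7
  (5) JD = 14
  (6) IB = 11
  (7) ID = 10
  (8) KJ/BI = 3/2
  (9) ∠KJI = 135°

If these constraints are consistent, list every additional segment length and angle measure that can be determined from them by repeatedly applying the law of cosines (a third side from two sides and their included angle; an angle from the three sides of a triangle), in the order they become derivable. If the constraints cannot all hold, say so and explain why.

The constraints are consistent. Derivable facts, in order:
After 1 step:
- ED ≈ 18.36
- ∠BDI = 74.41°
- ∠BID = 44.47°
- ∠DBI = 61.12°
After 2 steps:
- ∠BDE = 37.83°
- ∠BED = 22.17°
- ∠DEJ = 42.33°
- ∠DJE = 117.99°
- ∠EDJ = 19.68°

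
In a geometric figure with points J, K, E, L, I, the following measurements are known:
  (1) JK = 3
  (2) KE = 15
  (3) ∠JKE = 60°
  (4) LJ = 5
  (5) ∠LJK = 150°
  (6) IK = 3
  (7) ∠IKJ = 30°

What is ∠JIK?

Step 1: By the law of cosines on triangle IKJ: IJ² = 3² + 3² − 2·3·3·cos(30°) = 2.41, so IJ ≈ 1.55.
Step 2: By the inverse law of cosines on triangle JIK: cos(∠JIK) = (1.55² + 3² − 3²) / (2·1.55·3) = 2.41/9.32 = 0.2588, so ∠JIK = 75°.

Therefore, the measure of angle ∠JIK = 75°.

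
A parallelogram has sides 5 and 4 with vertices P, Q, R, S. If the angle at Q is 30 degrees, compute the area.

Area = 5 * 4 * sin(30°) = 20 * 1/2 = 10

10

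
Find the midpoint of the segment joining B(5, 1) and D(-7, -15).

The midpoint is the point halfway along the segment.
Move half the horizontal distance: 5 + (-7 - 5)/2 = 5 + -12/2 = -1
Move half the vertical distance: 1 + (-15 - 1)/2 = 1 + -16/2 = -7
Midpoint = (-1, -7)

(-1, -7)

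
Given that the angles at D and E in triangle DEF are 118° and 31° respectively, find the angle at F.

angle F = 180 - 118 - 31 = 31 degrees.

31 degrees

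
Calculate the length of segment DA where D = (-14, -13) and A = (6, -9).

d = sqrt((6 - -14)^2 + (-9 - -13)^2)
d = sqrt(20^2 + 4^2)
d = sqrt(400 + 16)
d = sqrt(416) = 4*sqrt(26)

4*sqrt(26)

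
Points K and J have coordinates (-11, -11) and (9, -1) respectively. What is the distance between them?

The horizontal distance is |9 - -11| = 20 and the vertical distance is |-1 - -11| = 10.
By the Pythagorean theorem, d = sqrt(20^2 + 10^2) = sqrt(500) = 10*sqrt(5).

10*sqrt(5)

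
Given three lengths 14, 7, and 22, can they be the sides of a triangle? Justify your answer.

Check the triangle inequality: 14 + 7 = 21 ≤ 22.
Since the sum of two sides does not exceed the third, no triangle can be formed.

No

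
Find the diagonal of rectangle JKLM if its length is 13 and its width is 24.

A rectangle's diagonal splits it into two right triangles, with the diagonal as the hypotenuse.
By the Pythagorean theorem, d^2 = 13^2 + 24^2 = 745.
Therefore d = sqrt(745).

sqrt(745)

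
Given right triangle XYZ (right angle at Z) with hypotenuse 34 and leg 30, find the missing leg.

Rearranging the Pythagorean theorem to solve for the unknown leg:
leg^2 = hypotenuse^2 - known_leg^2 = 1156 - 900 = 256
leg = sqrt(256) = 16.

16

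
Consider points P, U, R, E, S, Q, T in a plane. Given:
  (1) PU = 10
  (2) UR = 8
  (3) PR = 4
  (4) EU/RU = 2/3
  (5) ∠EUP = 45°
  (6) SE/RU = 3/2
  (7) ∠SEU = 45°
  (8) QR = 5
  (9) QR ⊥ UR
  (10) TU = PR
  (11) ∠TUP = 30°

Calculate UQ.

Step 1: By the law of cosines on triangle URQ: UQ² = 8² + 5² − 2·8·5·cos(90°) = 89, so UQ = √89.

Therefore, the length of UQ = √89.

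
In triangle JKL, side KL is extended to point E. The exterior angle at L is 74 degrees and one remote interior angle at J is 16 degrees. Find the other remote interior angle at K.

The exterior angle theorem states that an exterior angle equals the sum of the two non-adjacent interior angles.
So 74 = 16 + angle K, which gives angle K = 74 - 16 = 58 degrees.

58 degrees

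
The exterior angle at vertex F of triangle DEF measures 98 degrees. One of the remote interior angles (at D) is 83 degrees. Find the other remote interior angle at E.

By the exterior angle theorem: exterior angle = sum of remote interior angles.
98 = 83 + angle E
angle E = 98 - 83 = 15 degrees

15 degrees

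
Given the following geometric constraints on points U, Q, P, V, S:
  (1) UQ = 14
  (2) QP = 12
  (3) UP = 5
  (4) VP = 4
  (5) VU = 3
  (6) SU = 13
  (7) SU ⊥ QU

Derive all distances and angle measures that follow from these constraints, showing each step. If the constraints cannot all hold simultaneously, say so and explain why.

The constraints are consistent.

Step 1: From QU = 14, US = 13, and ∠QUS = 90°, by the law of cosines:
  QS² = QU² + US² - 2·QU·US·cos(90°) = 196 + 169 - 0 = 365
  QS ≈ 19.1

Step 2: From UP = 5, UQ = 14, PQ = 12, by the inverse law of cosines:
  cos(∠PUQ) = (UP² + UQ² - PQ²) / (2·UP·UQ)
  ∠PUQ = 56.63°

Step 3: From UP = 5, UV = 3, PV = 4, by the inverse law of cosines:
  cos(∠PUV) = (UP² + UV² - PV²) / (2·UP·UV)
  ∠PUV = 53.13°

Step 4: From QP = 12, QU = 14, PU = 5, by the inverse law of cosines:
  cos(∠PQU) = (QP² + QU² - PU²) / (2·QP·QU)
  ∠PQU = 20.36°

Step 5: From PQ = 12, PU = 5, QU = 14, by the inverse law of cosines:
  cos(∠QPU) = (PQ² + PU² - QU²) / (2·PQ·PU)
  ∠QPU = 103°

Step 6: From PU = 5, PV = 4, UV = 3, by the inverse law of cosines:
  cos(∠UPV) = (PU² + PV² - UV²) / (2·PU·PV)
  ∠UPV = 36.87°

Step 7: From VP = 4, VU = 3, PU = 5, by the inverse law of cosines:
  cos(∠PVU) = (VP² + VU² - PU²) / (2·VP·VU)
  ∠PVU = 90°

Step 8: From QS = 19.1, QU = 14, SU = 13, by the inverse law of cosines:
  cos(∠SQU) = (QS² + QU² - SU²) / (2·QS·QU)
  ∠SQU = 42.88°

Step 9: From SQ = 19.1, SU = 13, QU = 14, by the inverse law of cosines:
  cos(∠QSU) = (SQ² + SU² - QU²) / (2·SQ·SU)
  ∠QSU = 47.12°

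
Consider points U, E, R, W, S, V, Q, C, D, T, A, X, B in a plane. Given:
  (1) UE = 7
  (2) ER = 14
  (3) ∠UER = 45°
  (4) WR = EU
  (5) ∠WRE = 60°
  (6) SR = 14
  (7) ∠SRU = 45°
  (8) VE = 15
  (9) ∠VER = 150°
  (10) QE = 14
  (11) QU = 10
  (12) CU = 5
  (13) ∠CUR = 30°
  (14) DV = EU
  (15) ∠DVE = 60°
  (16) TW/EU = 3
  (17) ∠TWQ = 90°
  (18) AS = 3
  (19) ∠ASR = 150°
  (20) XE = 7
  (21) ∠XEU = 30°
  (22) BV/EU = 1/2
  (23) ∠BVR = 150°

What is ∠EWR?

From the given relations: WR = EU = 7.
Step 1: By the law of cosines on triangle WRE: WE² = 7² + 14² − 2·7·14·cos(60°) = 147, so WE = 7·√3.
Step 2: By the inverse law of cosines on triangle EWR: cos(∠EWR) = ((7·√3)² + 7² − 14²) / (2·7·√3·7) = 0/169.74 = 0, so ∠EWR = 90°.

Therefore, the measure of angle ∠EWR = 90°.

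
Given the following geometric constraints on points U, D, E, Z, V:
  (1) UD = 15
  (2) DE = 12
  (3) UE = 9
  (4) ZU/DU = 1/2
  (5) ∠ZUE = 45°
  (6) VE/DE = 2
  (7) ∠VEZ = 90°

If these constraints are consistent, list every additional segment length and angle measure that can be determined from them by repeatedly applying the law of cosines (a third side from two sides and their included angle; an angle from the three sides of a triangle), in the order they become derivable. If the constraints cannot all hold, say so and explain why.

The constraints are consistent. Derivable facts, in order:
After 1 step:
- EZ ≈ 6.46
- ∠DEU = 90°
- ∠DUE = 53.13°
- ∠EDU = 36.87°
After 2 steps:
- ZV ≈ 24.86
- ∠EZU = 79.88°
- ∠UEZ = 55.12°
After 3 steps:
- ∠EVZ = 15.08°
- ∠EZV = 74.92°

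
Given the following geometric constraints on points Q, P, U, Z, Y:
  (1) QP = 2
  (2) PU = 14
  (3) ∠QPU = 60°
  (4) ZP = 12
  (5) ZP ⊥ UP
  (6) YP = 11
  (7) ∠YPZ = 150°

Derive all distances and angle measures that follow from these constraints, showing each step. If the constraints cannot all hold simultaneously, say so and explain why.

The constraints are consistent.

Step 1: From QP = 2, PU = 14, and ∠QPU = 60°, by the law of cosines:
  QU² = QP² + PU² - 2·QP·PU·cos(60°) = 4 + 196 - 28 = 172
  QU = 2·√43

Step 2: From UP = 14, PZ = 12, and ∠UPZ = 90°, by the law of cosines:
  UZ² = UP² + PZ² - 2·UP·PZ·cos(90°) = 196 + 144 - 0 = 340
  UZ = 2·√85

Step 3: From ZP = 12, PY = 11, and ∠ZPY = 150°, by the law of cosines:
  ZY² = ZP² + PY² - 2·ZP·PY·cos(150°) = 144 + 121 + 228.6 = 493.6
  ZY ≈ 22.22

Step 4: From QP = 2, QU = 2·√43, PU = 14, by the inverse law of cosines:
  cos(∠PQU) = (QP² + QU² - PU²) / (2·QP·QU)
  ∠PQU = 112.41°

Step 5: From UP = 14, UQ = 2·√43, PQ = 2, by the inverse law of cosines:
  cos(∠PUQ) = (UP² + UQ² - PQ²) / (2·UP·UQ)
  ∠PUQ = 7.59°

Step 6: From UP = 14, UZ = 2·√85, PZ = 12, by the inverse law of cosines:
  cos(∠PUZ) = (UP² + UZ² - PZ²) / (2·UP·UZ)
  ∠PUZ = 40.6°

Step 7: From ZP = 12, ZU = 2·√85, PU = 14, by the inverse law of cosines:
  cos(∠PZU) = (ZP² + ZU² - PU²) / (2·ZP·ZU)
  ∠PZU = 49.4°

Step 8: From ZP = 12, ZY = 22.22, PY = 11, by the inverse law of cosines:
  cos(∠PZY) = (ZP² + ZY² - PY²) / (2·ZP·ZY)
  ∠PZY = 14.33°

Step 9: From YP = 11, YZ = 22.22, PZ = 12, by the inverse law of cosines:
  cos(∠PYZ) = (YP² + YZ² - PZ²) / (2·YP·YZ)
  ∠PYZ = 15.67°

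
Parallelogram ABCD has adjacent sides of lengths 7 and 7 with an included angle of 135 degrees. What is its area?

The area of a parallelogram equals the product of two adjacent sides times the sine of the included angle.
This is because the height equals 7 * sin(135°) = 7*sqrt(2)/2.
Area = 7 * 7*sqrt(2)/2 = 49*sqrt(2)/2

49*sqrt(2)/2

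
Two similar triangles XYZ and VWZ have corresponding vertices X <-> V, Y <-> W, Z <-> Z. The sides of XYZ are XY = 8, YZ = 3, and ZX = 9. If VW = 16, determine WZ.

Similar triangles have proportional sides. Setting up the proportion:
VW / XY = WZ / YZ
16 / 8 = WZ / 3
WZ = 3 * 16 / 8 = 6.

6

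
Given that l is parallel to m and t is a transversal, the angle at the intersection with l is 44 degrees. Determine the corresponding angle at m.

Corresponding angles are equal: 44 degrees.

44 degrees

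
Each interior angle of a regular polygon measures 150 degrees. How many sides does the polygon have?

Exterior angle = 180 - 150 = 30. n = 360 / 30 = 12.

12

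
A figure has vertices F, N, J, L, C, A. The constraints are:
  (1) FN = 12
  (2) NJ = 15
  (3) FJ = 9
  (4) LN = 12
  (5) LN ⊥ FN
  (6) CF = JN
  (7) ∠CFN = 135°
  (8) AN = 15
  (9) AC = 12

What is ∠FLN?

Step 1: By the law of cosines on triangle LNF: LF² = 12² + 12² − 2·12·12·cos(90°) = 288, so LF = 12·√2.
Step 2: By the inverse law of cosines on triangle FLN: cos(∠FLN) = ((12·√2)² + 12² − 12²) / (2·12·√2·12) = 288/407.29 = 0.7071, so ∠FLN = 45°.

Therefore, the measure of angle ∠FLN = 45°.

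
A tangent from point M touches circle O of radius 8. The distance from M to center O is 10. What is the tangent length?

The tangent, radius, and line from the external point to the center form a right triangle.
The right angle is where the tangent meets the radius.
By the Pythagorean theorem: tangent² + 8² = 10²
tangent² = 100 - 64 = 36
tangent = 6

6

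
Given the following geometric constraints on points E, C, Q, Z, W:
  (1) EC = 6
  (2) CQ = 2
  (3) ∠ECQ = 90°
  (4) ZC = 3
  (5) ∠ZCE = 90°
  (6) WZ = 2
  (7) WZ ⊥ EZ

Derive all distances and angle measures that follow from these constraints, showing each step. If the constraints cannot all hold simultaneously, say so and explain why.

The constraints are consistent.

Step 1: From EC = 6, CQ = 2, and ∠ECQ = 90°, by the law of cosines:
  EQ² = EC² + CQ² - 2·EC·CQ·cos(90°) = 36 + 4 - 0 = 40
  EQ = 2·√10

Step 2: From EC = 6, CZ = 3, and ∠ECZ = 90°, by the law of cosines:
  EZ² = EC² + CZ² - 2·EC·CZ·cos(90°) = 36 + 9 - 0 = 45
  EZ = 3·√5

Step 3: From EZ = 3·√5, ZW = 2, and ∠EZW = 90°, by the law of cosines:
  EW² = EZ² + ZW² - 2·EZ·ZW·cos(90°) = 45 + 4 - 0 = 49
  EW = 7

Step 4: From EC = 6, EQ = 2·√10, CQ = 2, by the inverse law of cosines:
  cos(∠CEQ) = (EC² + EQ² - CQ²) / (2·EC·EQ)
  ∠CEQ = 18.43°

Step 5: From EC = 6, EZ = 3·√5, CZ = 3, by the inverse law of cosines:
  cos(∠CEZ) = (EC² + EZ² - CZ²) / (2·EC·EZ)
  ∠CEZ = 26.57°

Step 6: From QC = 2, QE = 2·√10, CE = 6, by the inverse law of cosines:
  cos(∠CQE) = (QC² + QE² - CE²) / (2·QC·QE)
  ∠CQE = 71.57°

Step 7: From ZC = 3, ZE = 3·√5, CE = 6, by the inverse law of cosines:
  cos(∠CZE) = (ZC² + ZE² - CE²) / (2·ZC·ZE)
  ∠CZE = 63.43°

Step 8: From EW = 7, EZ = 3·√5, WZ = 2, by the inverse law of cosines:
  cos(∠WEZ) = (EW² + EZ² - WZ²) / (2·EW·EZ)
  ∠WEZ = 16.6°

Step 9: From WE = 7, WZ = 2, EZ = 3·√5, by the inverse law of cosines:
  cos(∠EWZ) = (WE² + WZ² - EZ²) / (2·WE·WZ)
  ∠EWZ = 73.4°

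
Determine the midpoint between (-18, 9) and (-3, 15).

The midpoint is the point halfway along the segment.
Move half the horizontal distance: -18 + (-3 - -18)/2 = -18 + 15/2 = -21/2
Move half the vertical distance: 9 + (15 - 9)/2 = 9 + 6/2 = 12
Midpoint = (-21/2, 12)

(-21/2, 12)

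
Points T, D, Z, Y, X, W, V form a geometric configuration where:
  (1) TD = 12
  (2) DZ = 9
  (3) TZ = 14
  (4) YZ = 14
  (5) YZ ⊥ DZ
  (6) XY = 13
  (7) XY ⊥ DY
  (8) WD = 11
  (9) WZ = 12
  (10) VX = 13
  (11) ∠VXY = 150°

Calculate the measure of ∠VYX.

Step 1: By the law of cosines on triangle YXV: YV² = 13² + 13² − 2·13·13·cos(150°) = 630.72, so YV ≈ 25.11.
Step 2: By the inverse law of cosines on triangle VYX: cos(∠VYX) = (25.11² + 13² − 13²) / (2·25.11·13) = 630.72/652.97 = 0.9659, so ∠VYX = 15°.

Therefore, the measure of angle ∠VYX = 15°.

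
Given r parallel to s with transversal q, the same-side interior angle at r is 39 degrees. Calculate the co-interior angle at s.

Co-interior (same-side interior) angles are between the parallel lines on the same side of the transversal.
Unlike corresponding or alternate interior angles, they are supplementary rather than equal.
So the angle = 180 - 39 = 141 degrees.

141 degrees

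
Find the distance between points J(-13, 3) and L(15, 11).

d = sqrt((28)^2 + (8)^2) = sqrt(848) = 4*sqrt(53)

4*sqrt(53)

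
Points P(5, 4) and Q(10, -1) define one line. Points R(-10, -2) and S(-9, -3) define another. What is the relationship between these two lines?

Slope of line 1: m1 = (-1 - 4)/(10 - 5) = -5/5 = -1
Slope of line 2: m2 = (-3 - -2)/(-9 - -10) = -1/1 = -1
m1 = m2, so the lines are parallel.

Parallel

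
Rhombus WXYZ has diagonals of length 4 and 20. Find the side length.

In a rhombus, the diagonals bisect each other perpendicularly, creating four congruent right triangles.
Each triangle has legs 2 (half of 4) and 10 (half of 20).
The hypotenuse of each right triangle is a side of the rhombus:
side = sqrt(2^2 + 10^2) = sqrt(104) = 2*sqrt(26)

2*sqrt(26)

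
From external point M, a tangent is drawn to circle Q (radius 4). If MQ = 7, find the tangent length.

Let T be the point of tangency. Then QT ⊥ MT (radius ⊥ tangent).
In right triangle QTM: QM² = QT² + MT²
7² = 4² + MT²
MT² = 33, MT = sqrt(33)

sqrt(33)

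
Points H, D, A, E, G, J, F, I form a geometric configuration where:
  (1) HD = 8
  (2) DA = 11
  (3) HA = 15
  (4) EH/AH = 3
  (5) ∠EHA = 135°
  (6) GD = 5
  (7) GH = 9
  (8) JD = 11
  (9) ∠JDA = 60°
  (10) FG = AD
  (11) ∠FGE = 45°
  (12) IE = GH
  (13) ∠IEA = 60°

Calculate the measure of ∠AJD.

Step 1: By the law of cosines on triangle JDA: JA² = 11² + 11² − 2·11·11·cos(60°) = 121, so JA = 11.
Step 2: By the inverse law of cosines on triangle AJD: cos(∠AJD) = (11² + 11² − 11²) / (2·11·11) = 121/242 = 0.5, so ∠AJD = 60°.

Therefore, the measure of angle ∠AJD = 60°.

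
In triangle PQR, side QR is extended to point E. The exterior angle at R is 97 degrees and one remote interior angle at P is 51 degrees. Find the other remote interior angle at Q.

By the exterior angle theorem: exterior angle = sum of remote interior angles.
97 = 51 + angle Q
angle Q = 97 - 51 = 46 degrees

46 degrees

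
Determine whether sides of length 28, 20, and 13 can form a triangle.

Yes.
The triangle inequality requires that the sum of any two sides exceeds the third.
Here 13 + 20 = 33 > 28, so the condition is met.

Yes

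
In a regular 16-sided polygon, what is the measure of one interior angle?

Each interior angle of a regular n-gon is (n - 2) * 180 / n.
For n = 16: (16 - 2) * 180 / 16 = 2520/16 = 315/2 degrees.

315/2 degrees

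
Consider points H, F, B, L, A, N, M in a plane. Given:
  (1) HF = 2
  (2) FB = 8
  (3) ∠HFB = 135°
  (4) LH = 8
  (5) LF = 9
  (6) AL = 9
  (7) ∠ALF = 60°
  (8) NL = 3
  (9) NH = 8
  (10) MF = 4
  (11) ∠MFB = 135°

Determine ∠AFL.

Step 1: By the law of cosines on triangle FLA: FA² = 9² + 9² − 2·9·9·cos(60°) = 81, so FA = 9.
Step 2: By the inverse law of cosines on triangle AFL: cos(∠AFL) = (9² + 9² − 9²) / (2·9·9) = 81/162 = 0.5, so ∠AFL = 60°.

Therefore, the measure of angle ∠AFL = 60°.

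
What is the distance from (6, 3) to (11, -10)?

d = sqrt((5)^2 + (-13)^2) = sqrt(194)

sqrt(194)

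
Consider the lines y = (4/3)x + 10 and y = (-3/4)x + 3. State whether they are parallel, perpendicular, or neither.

Slope of line 1: m1 = 4/3
Slope of line 2: m2 = -3/4
Two lines are perpendicular when the product of their slopes is -1 (negative reciprocals).
m1 * m2 = (4/3) * (-3/4) = -1, confirming perpendicularity.

Perpendicular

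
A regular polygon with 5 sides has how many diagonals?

The number of diagonals in an n-gon is n(n - 3)/2.
For n = 5: 5(5 - 3)/2 = 5 × 2 / 2 = 5.

5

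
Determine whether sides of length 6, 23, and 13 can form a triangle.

The longest side is 23. The other two sides sum to 6 + 13 = 19.
Since 19 ≤ 23, the two shorter sides cannot reach around to close the triangle.

No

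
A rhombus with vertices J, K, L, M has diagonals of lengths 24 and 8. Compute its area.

Area = (24 * 8) / 2 = 192 / 2 = 96

96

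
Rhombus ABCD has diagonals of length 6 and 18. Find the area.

The diagonals of a rhombus divide it into four right triangles.
Each triangle has legs 6/ 2 = 3 and 18/2 = 9, so each has area (1/2)*3*9 = 27/2.
Four such triangles give total area = (d1 * d2) / 2 = 54.

54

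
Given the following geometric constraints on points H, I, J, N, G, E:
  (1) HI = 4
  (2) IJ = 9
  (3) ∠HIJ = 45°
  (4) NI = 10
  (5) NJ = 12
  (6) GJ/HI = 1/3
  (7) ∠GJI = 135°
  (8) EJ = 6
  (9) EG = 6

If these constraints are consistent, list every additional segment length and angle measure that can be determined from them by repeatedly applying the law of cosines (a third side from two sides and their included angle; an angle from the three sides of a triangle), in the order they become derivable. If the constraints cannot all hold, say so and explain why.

The constraints are consistent. Derivable facts, in order:
After 1 step:
- HJ ≈ 6.79
- IG ≈ 9.99
- ∠EGJ = 83.62°
- ∠EJG = 83.62°
- ∠GEJ = 12.76°
- ∠IJN = 54.64°
- ∠INJ = 47.22°
- ∠JIN = 78.14°
After 2 steps:
- ∠GIJ = 5.42°
- ∠HJI = 24.62°
- ∠IGJ = 39.58°
- ∠IHJ = 110.38°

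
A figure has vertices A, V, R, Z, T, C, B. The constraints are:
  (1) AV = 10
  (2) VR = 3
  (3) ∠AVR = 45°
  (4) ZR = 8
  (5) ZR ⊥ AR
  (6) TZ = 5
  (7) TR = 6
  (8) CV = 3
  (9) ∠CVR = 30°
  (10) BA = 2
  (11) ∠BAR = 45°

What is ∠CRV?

Step 1: By the law of cosines on triangle RVC: RC² = 3² + 3² − 2·3·3·cos(30°) = 2.41, so RC ≈ 1.55.
Step 2: By the inverse law of cosines on triangle CRV: cos(∠CRV) = (1.55² + 3² − 3²) / (2·1.55·3) = 2.41/9.32 = 0.2588, so ∠CRV = 75°.

Therefore, the measure of angle ∠CRV = 75°.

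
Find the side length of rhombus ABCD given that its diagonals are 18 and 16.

In a rhombus, the diagonals bisect each other perpendicularly, creating four congruent right triangles.
Each triangle has legs 9 (half of 18) and 8 (half of 16).
The hypotenuse of each right triangle is a side of the rhombus:
side = sqrt(9^2 + 8^2) = sqrt(145)

sqrt(145)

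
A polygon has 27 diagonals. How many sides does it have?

Using d = n(n - 3)/2, we solve 27 = n(n - 3)/2.
So n(n - 3) = 54.
Testing n = 9: 9 * 6 = 54 = 54. Correct.
The polygon has 9 sides.

9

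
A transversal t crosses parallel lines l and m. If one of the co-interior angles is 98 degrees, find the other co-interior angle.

Co-interior (same-side interior) angles are between the parallel lines on the same side of the transversal.
Unlike corresponding or alternate interior angles, they are supplementary rather than equal.
So the angle = 180 - 98 = 82 degrees.

82 degrees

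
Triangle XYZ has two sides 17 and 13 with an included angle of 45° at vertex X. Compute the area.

When two sides and the included angle are known, the area formula is (1/2)ab sin(C).
The height from one side to the opposite vertex is 13 sin(45°) = 13*sqrt(2)/2.
Area = (1/2) * 17 * 13*sqrt(2)/2 = 221*sqrt(2)/4.

221*sqrt(2)/4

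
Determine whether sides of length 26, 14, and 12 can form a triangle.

Check the triangle inequality: 14 + 12 = 26 ≤ 26.
Since the sum of two sides does not exceed the third, no triangle can be formed.

No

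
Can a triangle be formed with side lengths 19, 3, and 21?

Sort the sides: 3, 19, 21.
It suffices to check that the sum of the two smallest exceeds the largest:
3 + 19 = 22 > 21. ✓
Yes, a valid triangle can be formed.

Yes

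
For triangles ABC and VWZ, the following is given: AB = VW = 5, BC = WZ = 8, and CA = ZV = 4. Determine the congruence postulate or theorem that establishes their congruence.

The given information matches SSS: All three pairs of corresponding sides are equal (Side-Side-Side).

SSS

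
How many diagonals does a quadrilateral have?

Each of the 4 vertices connects to 1 non-adjacent vertices via diagonals.
Total connections = 4 × 1 = 4, but each diagonal is counted twice.
Number of diagonals = 4 / 2 = 2.

2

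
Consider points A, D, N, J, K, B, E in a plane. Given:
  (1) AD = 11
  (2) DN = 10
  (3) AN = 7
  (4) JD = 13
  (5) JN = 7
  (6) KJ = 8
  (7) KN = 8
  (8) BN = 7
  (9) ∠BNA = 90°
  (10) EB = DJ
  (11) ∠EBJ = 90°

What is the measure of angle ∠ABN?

Step 1: By the law of cosines on triangle BNA: BA² = 7² + 7² − 2·7·7·cos(90°) = 98, so BA = 7·√2.
Step 2: By the inverse law of cosines on triangle ABN: cos(∠ABN) = ((7·√2)² + 7² − 7²) / (2·7·√2·7) = 98/138.59 = 0.7071, so ∠ABN = 45°.

Therefore, the measure of angle ∠ABN = 45°.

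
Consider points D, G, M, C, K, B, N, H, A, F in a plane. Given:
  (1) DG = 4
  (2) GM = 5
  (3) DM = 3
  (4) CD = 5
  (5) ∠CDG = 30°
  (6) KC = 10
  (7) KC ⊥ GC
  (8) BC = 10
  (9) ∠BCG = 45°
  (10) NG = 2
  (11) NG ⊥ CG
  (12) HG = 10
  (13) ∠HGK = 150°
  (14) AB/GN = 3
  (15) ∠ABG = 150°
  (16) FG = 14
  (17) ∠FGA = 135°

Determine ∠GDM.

Step 1: By the inverse law of cosines on triangle GDM: cos(∠GDM) = (4² + 3² − 5²) / (2·4·3) = 0/24 = 0, so ∠GDM = 90°.

Therefore, the measure of angle ∠GDM = 90°.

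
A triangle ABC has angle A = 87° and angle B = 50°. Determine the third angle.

By the triangle angle sum property, the three interior angles of any triangle add up to 180°.
We know angle A = 87° and angle B = 50°, so their sum is 137°.
Therefore angle C = 180° - 137° = 43°.

43 degrees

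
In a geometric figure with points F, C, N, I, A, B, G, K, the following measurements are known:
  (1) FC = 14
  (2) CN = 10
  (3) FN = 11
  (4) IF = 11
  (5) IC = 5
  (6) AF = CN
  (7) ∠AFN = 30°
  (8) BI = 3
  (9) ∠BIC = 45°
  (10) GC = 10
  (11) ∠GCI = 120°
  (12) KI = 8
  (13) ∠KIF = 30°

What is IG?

Step 1: By the law of cosines on triangle ICG: IG² = 5² + 10² − 2·5·10·cos(120°) = 175, so IG = 5·√7.

Therefore, the length of IG = 5·√7.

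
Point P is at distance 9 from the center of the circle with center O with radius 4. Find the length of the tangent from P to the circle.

tangent = √(d² - r²) = √(9² - 4²) = √(81 - 16) = √65 = sqrt(65)

sqrt(65)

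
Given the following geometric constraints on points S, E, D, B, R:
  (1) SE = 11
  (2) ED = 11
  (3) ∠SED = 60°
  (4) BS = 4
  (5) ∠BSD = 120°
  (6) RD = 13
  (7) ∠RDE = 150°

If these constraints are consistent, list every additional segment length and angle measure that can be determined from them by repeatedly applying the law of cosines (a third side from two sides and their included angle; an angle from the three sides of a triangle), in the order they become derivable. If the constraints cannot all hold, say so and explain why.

The constraints are consistent. Derivable facts, in order:
After 1 step:
- ER ≈ 23.19
- SD = 11
After 2 steps:
- DB = √181
- ∠DER = 16.28°
- ∠DRE = 13.72°
- ∠DSE = 60°
- ∠EDS = 60°
After 3 steps:
- ∠BDS = 14.92°
- ∠DBS = 45.08°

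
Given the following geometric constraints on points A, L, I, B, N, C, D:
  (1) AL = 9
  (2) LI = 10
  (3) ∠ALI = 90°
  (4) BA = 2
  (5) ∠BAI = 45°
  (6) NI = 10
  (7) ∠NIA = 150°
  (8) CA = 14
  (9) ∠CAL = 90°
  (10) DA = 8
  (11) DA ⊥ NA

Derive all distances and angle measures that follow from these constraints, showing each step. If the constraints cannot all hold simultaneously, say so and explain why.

The constraints are consistent.

Step 1: From AL = 9, LI = 10, and ∠ALI = 90°, by the law of cosines:
  AI² = AL² + LI² - 2·AL·LI·cos(90°) = 81 + 100 - 0 = 181
  AI = √181

Step 2: From LA = 9, AC = 14, and ∠LAC = 90°, by the law of cosines:
  LC² = LA² + AC² - 2·LA·AC·cos(90°) = 81 + 196 - 0 = 277
  LC ≈ 16.64

Step 3: From AI = √181, IN = 10, and ∠AIN = 150°, by the law of cosines:
  AN² = AI² + IN² - 2·AI·IN·cos(150°) = 181 + 100 + 233 = 514
  AN ≈ 22.67

Step 4: From IA = √181, AB = 2, and ∠IAB = 45°, by the law of cosines:
  IB² = IA² + AB² - 2·IA·AB·cos(45°) = 181 + 4 - 38.05 = 146.9
  IB ≈ 12.12

Step 5: From AI = √181, AL = 9, IL = 10, by the inverse law of cosines:
  cos(∠IAL) = (AI² + AL² - IL²) / (2·AI·AL)
  ∠IAL = 48.01°

Step 6: From LA = 9, LC = 16.64, AC = 14, by the inverse law of cosines:
  cos(∠ALC) = (LA² + LC² - AC²) / (2·LA·LC)
  ∠ALC = 57.26°

Step 7: From IA = √181, IL = 10, AL = 9, by the inverse law of cosines:
  cos(∠AIL) = (IA² + IL² - AL²) / (2·IA·IL)
  ∠AIL = 41.99°

Step 8: From CA = 14, CL = 16.64, AL = 9, by the inverse law of cosines:
  cos(∠ACL) = (CA² + CL² - AL²) / (2·CA·CL)
  ∠ACL = 32.74°

Step 9: From NA = 22.67, AD = 8, and ∠NAD = 90°, by the law of cosines:
  ND² = NA² + AD² - 2·NA·AD·cos(90°) = 514 + 64 - 0 = 578
  ND ≈ 24.04

Step 10: From AI = √181, AN = 22.67, IN = 10, by the inverse law of cosines:
  cos(∠IAN) = (AI² + AN² - IN²) / (2·AI·AN)
  ∠IAN = 12.74°

Step 11: From IA = √181, IB = 12.12, AB = 2, by the inverse law of cosines:
  cos(∠AIB) = (IA² + IB² - AB²) / (2·IA·IB)
  ∠AIB = 6.7°

Step 12: From BA = 2, BI = 12.12, AI = √181, by the inverse law of cosines:
  cos(∠ABI) = (BA² + BI² - AI²) / (2·BA·BI)
  ∠ABI = 128.3°

Step 13: From NA = 22.67, NI = 10, AI = √181, by the inverse law of cosines:
  cos(∠ANI) = (NA² + NI² - AI²) / (2·NA·NI)
  ∠ANI = 17.26°

Step 14: From NA = 22.67, ND = 24.04, AD = 8, by the inverse law of cosines:
  cos(∠AND) = (NA² + ND² - AD²) / (2·NA·ND)
  ∠AND = 19.44°

Step 15: From DA = 8, DN = 24.04, AN = 22.67, by the inverse law of cosines:
  cos(∠ADN) = (DA² + DN² - AN²) / (2·DA·DN)
  ∠ADN = 70.56°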